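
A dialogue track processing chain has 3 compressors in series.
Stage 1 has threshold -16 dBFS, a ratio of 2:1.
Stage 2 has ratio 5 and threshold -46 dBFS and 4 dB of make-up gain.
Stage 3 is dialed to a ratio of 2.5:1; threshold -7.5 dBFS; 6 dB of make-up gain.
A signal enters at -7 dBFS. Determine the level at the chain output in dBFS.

-29.1 dBFS

Stage 1: overshoot 9 dB → 9/2 = 4.5 dB → -11.5 dBFS.
Stage 2: overshoot 34.5 dB → 34.5/5 = 6.9 dB → -39.1 dBFS; +4 dB make-up → -35.1 dBFS.
Stage 3: below threshold (-35.1 ≤ -7.5); passes unchanged; make-up brings it to -29.1 dBFS.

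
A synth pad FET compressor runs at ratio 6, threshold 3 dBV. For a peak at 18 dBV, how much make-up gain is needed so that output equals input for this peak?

Without make-up, output = threshold + overshoot/6 = 3 + 2.5 = 5.5 dBV.
Gap to target: 12.5 dB.

12.5 dB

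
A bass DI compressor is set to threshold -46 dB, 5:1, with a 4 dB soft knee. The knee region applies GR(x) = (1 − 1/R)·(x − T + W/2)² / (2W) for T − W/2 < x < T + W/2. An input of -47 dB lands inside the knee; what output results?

x − T + W/2 = -47 − (-46) + 2 = 1.
GR = (1 − 1/5) × 1² / 8 = 0.8 × 1 / 8 = 0.1 dB.
Output = -47 − 0.1 = -47.1 dB.

-47.1 dB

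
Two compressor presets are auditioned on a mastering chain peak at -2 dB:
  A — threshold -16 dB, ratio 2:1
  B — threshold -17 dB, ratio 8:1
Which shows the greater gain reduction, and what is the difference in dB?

A: overshoot 14 dB → output overshoot 7 dB → GR 7 dB.
B: overshoot 15 dB → output overshoot 1.875 dB → GR 13.125 dB.
B reduces 6.125 dB more.

B, by 6.125 dB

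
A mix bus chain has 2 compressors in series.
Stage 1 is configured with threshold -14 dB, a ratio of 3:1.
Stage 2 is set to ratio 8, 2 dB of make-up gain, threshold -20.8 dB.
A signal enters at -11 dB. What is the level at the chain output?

-17.825 dB

Stage 1: overshoot 3 dB → 3/3 = 1 dB → -13 dB.
Stage 2: 7.8 dB above -20.8 dB, reduced 8:1 to 0.975 dB above → -19.825 dB; +2 dB make-up → -17.825 dB.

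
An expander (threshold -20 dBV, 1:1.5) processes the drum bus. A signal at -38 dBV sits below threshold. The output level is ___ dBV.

Undershoot = (-20) − (-38) = 18 dB.
At 1:1.5, that expands to 27 dB under threshold.
Output = -20 − 27 = -47 dBV.

-47 dBV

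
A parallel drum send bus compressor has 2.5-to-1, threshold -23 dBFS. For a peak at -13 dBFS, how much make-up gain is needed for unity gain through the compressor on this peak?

Without make-up, output = threshold + overshoot/2.5 = -23 + 4 = -19 dBFS.
Gap to target: 6 dB.

6 dB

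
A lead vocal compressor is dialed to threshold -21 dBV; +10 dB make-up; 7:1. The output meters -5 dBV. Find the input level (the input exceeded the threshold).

Before make-up, the level was -5 − 10 = -15 dBV.
That's 6 dB above the -21 dBV threshold.
Before 7:1 compression the overshoot was 6 × 7 = 42 dB, so input = -21 + 42 = 21 dBV.

21 dBV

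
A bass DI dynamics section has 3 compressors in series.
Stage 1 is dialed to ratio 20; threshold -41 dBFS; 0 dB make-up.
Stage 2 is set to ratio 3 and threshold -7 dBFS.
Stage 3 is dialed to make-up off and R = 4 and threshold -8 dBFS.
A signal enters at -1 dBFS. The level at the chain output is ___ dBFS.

-39 dBFS

Stage 1: -1 dBFS is 40 dB over -41 dBFS; at 20:1 that becomes 2 dB over, giving -39 dBFS.
Stage 2: below threshold (-39 ≤ -7); passes unchanged; output -39 dBFS.
Stage 3: -39 dBFS is at or below the -8 dBFS threshold — no compression; output -39 dBFS.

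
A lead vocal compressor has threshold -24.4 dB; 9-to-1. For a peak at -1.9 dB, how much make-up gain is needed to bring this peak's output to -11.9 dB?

The peak compresses to -24.4 + 22.5/9 = -21.9 dB.
To reach -11.9 dB requires -11.9 − (-21.9) = 10 dB of make-up.

10 dB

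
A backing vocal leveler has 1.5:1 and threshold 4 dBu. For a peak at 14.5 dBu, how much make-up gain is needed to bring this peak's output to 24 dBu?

13 dB

Without make-up, output = threshold + overshoot/1.5 = 4 + 7 = 11 dBu.
Gap to target: 13 dB.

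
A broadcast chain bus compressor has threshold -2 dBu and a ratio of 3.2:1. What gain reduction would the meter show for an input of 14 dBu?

The signal is 16 dB above threshold.
After 3.2:1 compression the overshoot becomes 16/3.2 = 5 dB.
GR = overshoot in − overshoot out = 16 − 5 = 11 dB.

11 dB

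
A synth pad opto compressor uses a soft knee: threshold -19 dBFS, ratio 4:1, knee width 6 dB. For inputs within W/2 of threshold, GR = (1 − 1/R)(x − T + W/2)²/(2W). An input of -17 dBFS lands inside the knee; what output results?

-18.5625 dBFS

x − T + W/2 = -17 − (-19) + 3 = 5.
GR = (1 − 1/4) × 5² / 12 = 0.75 × 25 / 12 = 1.5625 dB.
Output = -17 − 1.5625 = -18.5625 dBFS.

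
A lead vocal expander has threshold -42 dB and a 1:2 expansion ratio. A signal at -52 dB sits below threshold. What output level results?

-62 dB

The input is 10 dB below the -42 dB threshold.
A 1:2 expander multiplies undershoot by 2: 10 × 2 = 20 dB below threshold.
Output = -42 − 20 = -62 dB.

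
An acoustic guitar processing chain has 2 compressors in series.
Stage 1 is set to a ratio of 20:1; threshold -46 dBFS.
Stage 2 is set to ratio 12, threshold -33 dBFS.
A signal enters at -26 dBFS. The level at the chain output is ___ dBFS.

-45 dBFS

Stage 1: overshoot 20 dB → 20/20 = 1 dB → -45 dBFS.
Stage 2: below threshold (-45 ≤ -33); passes unchanged; output -45 dBFS.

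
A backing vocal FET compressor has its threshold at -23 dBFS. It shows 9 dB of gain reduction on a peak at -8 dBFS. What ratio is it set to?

2.5:1

Input overshoot = -8 − (-23) = 15 dB.
Output overshoot = 15 − 9 = 6 dB.
Ratio = input overshoot / output overshoot = 15 / 6 = 2.5.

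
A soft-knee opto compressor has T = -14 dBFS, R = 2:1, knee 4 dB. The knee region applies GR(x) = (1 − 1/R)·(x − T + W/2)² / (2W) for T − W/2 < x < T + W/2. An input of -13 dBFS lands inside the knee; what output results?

-13.5625 dBFS

x − T + W/2 = -13 − (-14) + 2 = 3.
GR = (1 − 1/2) × 3² / 8 = 0.5 × 9 / 8 = 0.5625 dB.
Output = -13 − 0.5625 = -13.5625 dBFS.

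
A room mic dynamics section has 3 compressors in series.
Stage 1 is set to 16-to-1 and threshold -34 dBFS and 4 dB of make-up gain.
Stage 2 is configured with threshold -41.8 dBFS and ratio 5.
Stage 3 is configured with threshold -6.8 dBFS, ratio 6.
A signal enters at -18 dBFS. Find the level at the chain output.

Stage 1: overshoot 16 dB → 16/16 = 1 dB → -33 dBFS; +4 dB make-up → -29 dBFS.
Stage 2: overshoot 12.8 dB → 12.8/5 = 2.56 dB → -39.24 dBFS.
Stage 3: below threshold (-39.24 ≤ -6.8); passes unchanged; output -39.24 dBFS.

-39.24 dBFS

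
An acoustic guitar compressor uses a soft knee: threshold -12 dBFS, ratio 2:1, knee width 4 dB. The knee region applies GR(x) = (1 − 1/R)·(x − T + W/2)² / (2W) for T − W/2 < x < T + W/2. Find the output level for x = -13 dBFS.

x − T + W/2 = -13 − (-12) + 2 = 1.
GR = (1 − 1/2) × 1² / 8 = 0.5 × 1 / 8 = 0.0625 dB.
Output = -13 − 0.0625 = -13.0625 dBFS.

-13.0625 dBFS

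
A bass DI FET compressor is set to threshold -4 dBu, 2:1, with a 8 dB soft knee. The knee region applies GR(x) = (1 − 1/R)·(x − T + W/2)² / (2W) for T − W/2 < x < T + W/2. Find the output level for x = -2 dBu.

x − T + W/2 = -2 − (-4) + 4 = 6.
GR = (1 − 1/2) × 6² / 16 = 0.5 × 36 / 16 = 1.125 dB.
Output = -2 − 1.125 = -3.125 dBu.

-3.125 dBu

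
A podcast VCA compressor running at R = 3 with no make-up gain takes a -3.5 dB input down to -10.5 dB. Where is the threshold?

-14 dB

Let T be the threshold. Output overshoot = (input overshoot)/R, so -10.5 − T = (-3.5 − T)/3.
3·(-10.5 − T) = -3.5 − T → 2·T = -31.5 − (-3.5) = -28.
T = -28/2 = -14 dB.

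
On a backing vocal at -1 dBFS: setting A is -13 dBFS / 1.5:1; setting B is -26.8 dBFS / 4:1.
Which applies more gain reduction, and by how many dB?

A: GR = 12 − 12/1.5 = 4 dB.
B: GR = 25.8 − 25.8/4 = 19.35 dB.
Difference: 15.35 dB in favour of B.

B, by 15.35 dB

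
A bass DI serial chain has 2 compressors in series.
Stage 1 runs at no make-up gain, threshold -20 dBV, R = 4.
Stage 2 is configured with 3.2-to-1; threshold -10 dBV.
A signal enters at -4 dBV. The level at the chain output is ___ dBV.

-16 dBV

Stage 1: 16 dB above -20 dBV, reduced 4:1 to 4 dB above → -16 dBV.
Stage 2: -16 dBV is at or below the -10 dBV threshold — no compression; output -16 dBV.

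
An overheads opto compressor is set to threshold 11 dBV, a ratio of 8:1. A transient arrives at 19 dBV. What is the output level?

The input is 8 dB above the 11 dBV threshold.
At 8:1 the overshoot is divided by 8, leaving 1 dB above threshold.
Output = 11 + 1 = 12 dBV.

12 dBV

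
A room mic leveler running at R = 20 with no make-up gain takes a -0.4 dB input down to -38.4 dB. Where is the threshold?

Input is 40 dB above T (since output overshoot × R = input overshoot: (-38.4 − T)·20 = -0.4 − T gives T = -40.4 dB).
Check: -40.4 + (-0.4 − (-40.4))/20 = -40.4 + 2 = -38.4 dB. ✓

-40.4 dB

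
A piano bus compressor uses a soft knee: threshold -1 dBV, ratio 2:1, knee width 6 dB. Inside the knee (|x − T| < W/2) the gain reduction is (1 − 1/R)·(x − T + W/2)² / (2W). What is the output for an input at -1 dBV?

-1.375 dBV

x − T + W/2 = -1 − (-1) + 3 = 3.
GR = (1 − 1/2) × 3² / 12 = 0.5 × 9 / 12 = 0.375 dB.
Output = -1 − 0.375 = -1.375 dBV.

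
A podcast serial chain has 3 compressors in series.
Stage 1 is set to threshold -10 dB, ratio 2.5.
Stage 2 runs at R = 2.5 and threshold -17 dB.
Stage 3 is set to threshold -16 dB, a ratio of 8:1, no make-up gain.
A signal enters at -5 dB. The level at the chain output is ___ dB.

Stage 1: 5 dB above -10 dB, reduced 2.5:1 to 2 dB above → -8 dB.
Stage 2: -8 dB is 9 dB over -17 dB; at 2.5:1 that becomes 3.6 dB over, giving -13.4 dB.
Stage 3: overshoot 2.6 dB → 2.6/8 = 0.325 dB → -15.675 dB.

-15.675 dB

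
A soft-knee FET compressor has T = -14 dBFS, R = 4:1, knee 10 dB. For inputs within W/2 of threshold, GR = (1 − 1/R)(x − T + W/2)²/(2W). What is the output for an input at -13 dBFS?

x − T + W/2 = -13 − (-14) + 5 = 6.
GR = (1 − 1/4) × 6² / 20 = 0.75 × 36 / 20 = 1.35 dB.
Output = -13 − 1.35 = -14.35 dBFS.

-14.35 dBFS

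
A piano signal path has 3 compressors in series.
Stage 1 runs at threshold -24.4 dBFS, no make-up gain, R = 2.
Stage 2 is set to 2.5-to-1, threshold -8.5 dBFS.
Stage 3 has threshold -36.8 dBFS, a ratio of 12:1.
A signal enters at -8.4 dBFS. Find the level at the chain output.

-35.1 dBFS

Stage 1: overshoot 16 dB → 16/2 = 8 dB → -16.4 dBFS.
Stage 2: -16.4 dBFS ≤ -8.5 dBFS, so stage 2 doesn't engage; output -16.4 dBFS.
Stage 3: overshoot 20.4 dB → 20.4/12 = 1.7 dB → -35.1 dBFS.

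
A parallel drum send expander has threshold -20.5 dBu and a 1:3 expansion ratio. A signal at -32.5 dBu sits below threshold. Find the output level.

-56.5 dBu

The input is 12 dB below the -20.5 dBu threshold.
A 1:3 expander multiplies undershoot by 3: 12 × 3 = 36 dB below threshold.
Output = -20.5 − 36 = -56.5 dBu.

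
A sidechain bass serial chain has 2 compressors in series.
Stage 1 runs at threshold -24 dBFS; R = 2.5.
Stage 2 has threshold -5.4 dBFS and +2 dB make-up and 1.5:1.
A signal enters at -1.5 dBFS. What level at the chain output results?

-13 dBFS

Stage 1: 22.5 dB above -24 dBFS, reduced 2.5:1 to 9 dB above → -15 dBFS.
Stage 2: below threshold (-15 ≤ -5.4); passes unchanged; make-up brings it to -13 dBFS.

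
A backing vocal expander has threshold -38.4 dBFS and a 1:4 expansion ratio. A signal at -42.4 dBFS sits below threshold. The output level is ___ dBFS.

-54.4 dBFS

The input is 4 dB below the -38.4 dBFS threshold.
A 1:4 expander multiplies undershoot by 4: 4 × 4 = 16 dB below threshold.
Output = -38.4 − 16 = -54.4 dBFS.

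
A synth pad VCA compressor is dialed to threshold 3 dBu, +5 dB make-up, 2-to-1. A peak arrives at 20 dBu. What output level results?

16.5 dBu

The input is 17 dB above the 3 dBu threshold.
The 17 dB excess becomes 8.5 dB after 2:1 reduction.
That puts the output at 11.5 dBu; make-up adds 5 dB, giving 16.5 dBu.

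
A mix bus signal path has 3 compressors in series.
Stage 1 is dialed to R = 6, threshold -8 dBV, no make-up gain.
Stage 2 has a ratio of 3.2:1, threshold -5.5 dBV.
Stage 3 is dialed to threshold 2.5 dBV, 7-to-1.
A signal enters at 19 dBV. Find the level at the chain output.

Stage 1: 19 dBV is 27 dB over -8 dBV; at 6:1 that becomes 4.5 dB over, giving -3.5 dBV.
Stage 2: -3.5 dBV is 2 dB over -5.5 dBV; at 3.2:1 that becomes 0.625 dB over, giving -4.875 dBV.
Stage 3: below threshold (-4.875 ≤ 2.5); passes unchanged; output -4.875 dBV.

-4.875 dBV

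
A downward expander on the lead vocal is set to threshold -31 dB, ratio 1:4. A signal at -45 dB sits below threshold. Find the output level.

-87 dB

The input is 14 dB below the -31 dB threshold.
A 1:4 expander multiplies undershoot by 4: 14 × 4 = 56 dB below threshold.
Output = -31 − 56 = -87 dB.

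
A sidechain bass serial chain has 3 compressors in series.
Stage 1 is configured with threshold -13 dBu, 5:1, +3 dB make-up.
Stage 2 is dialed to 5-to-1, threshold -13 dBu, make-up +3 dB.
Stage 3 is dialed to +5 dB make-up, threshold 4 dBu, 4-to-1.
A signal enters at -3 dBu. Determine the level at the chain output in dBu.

-4 dBu

Stage 1: 10 dB above -13 dBu, reduced 5:1 to 2 dB above → -11 dBu; +3 dB make-up → -8 dBu.
Stage 2: overshoot 5 dB → 5/5 = 1 dB → -12 dBu; +3 dB make-up → -9 dBu.
Stage 3: below threshold (-9 ≤ 4); passes unchanged; make-up brings it to -4 dBu.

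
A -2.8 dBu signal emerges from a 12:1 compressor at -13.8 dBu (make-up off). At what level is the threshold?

-14.8 dBu

Let T be the threshold. Output overshoot = (input overshoot)/R, so -13.8 − T = (-2.8 − T)/12.
12·(-13.8 − T) = -2.8 − T → 11·T = -165.6 − (-2.8) = -162.8.
T = -162.8/11 = -14.8 dBu.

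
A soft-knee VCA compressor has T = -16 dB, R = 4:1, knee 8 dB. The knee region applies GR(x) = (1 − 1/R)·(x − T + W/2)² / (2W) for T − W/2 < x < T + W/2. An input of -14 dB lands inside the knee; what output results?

-15.6875 dB

x − T + W/2 = -14 − (-16) + 4 = 6.
GR = (1 − 1/4) × 6² / 16 = 0.75 × 36 / 16 = 1.6875 dB.
Output = -14 − 1.6875 = -15.6875 dB.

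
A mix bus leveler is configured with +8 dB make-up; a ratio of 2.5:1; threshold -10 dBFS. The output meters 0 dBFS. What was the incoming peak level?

Remove make-up: 0 − 8 = -8 dBFS.
That's 2 dB above the -10 dBFS threshold.
Input overshoot = R × output overshoot = 5 dB → input = -10 + 5 = -5 dBFS.

-5 dBFS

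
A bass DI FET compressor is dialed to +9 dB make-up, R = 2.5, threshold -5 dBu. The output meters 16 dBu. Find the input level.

25 dBu

Before make-up, the level was 16 − 9 = 7 dBu.
That's 12 dB above the -5 dBu threshold.
Before 2.5:1 compression the overshoot was 12 × 2.5 = 30 dB, so input = -5 + 30 = 25 dBu.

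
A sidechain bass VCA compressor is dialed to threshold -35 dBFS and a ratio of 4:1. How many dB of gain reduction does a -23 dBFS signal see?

The signal is 12 dB above threshold.
A 4:1 ratio leaves 3 dB of that excess.
GR = overshoot in − overshoot out = 12 − 3 = 9 dB.

9 dB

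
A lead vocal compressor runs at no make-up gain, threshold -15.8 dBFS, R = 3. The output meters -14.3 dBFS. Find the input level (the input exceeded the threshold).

Post-compression overshoot = -14.3 − (-15.8) = 1.5 dB.
Before 3:1 compression the overshoot was 1.5 × 3 = 4.5 dB, so input = -15.8 + 4.5 = -11.3 dBFS.

-11.3 dBFS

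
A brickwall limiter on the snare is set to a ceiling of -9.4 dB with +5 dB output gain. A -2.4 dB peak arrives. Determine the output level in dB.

At ∞:1, everything above -9.4 dB is held at the ceiling.
Output gain then adds 5 dB: -9.4 + 5 = -4.4 dB.

-4.4 dB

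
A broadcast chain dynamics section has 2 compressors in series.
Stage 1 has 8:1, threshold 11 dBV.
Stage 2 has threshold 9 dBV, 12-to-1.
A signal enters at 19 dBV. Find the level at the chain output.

9.25 dBV

Stage 1: overshoot 8 dB → 8/8 = 1 dB → 12 dBV.
Stage 2: 12 dBV is 3 dB over 9 dBV; at 12:1 that becomes 0.25 dB over, giving 9.25 dBV.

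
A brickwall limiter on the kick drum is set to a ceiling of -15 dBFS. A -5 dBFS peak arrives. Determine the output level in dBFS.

The limiter clamps the peak to its -15 dBFS ceiling.

-15 dBFS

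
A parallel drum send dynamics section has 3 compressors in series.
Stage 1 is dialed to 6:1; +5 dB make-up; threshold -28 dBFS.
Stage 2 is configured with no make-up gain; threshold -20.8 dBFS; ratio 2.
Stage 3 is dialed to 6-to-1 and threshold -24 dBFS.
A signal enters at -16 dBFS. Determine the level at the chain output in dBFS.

-23.5 dBFS

Stage 1: 12 dB above -28 dBFS, reduced 6:1 to 2 dB above → -26 dBFS; +5 dB make-up → -21 dBFS.
Stage 2: -21 dBFS ≤ -20.8 dBFS, so stage 2 doesn't engage; output -21 dBFS.
Stage 3: overshoot 3 dB → 3/6 = 0.5 dB → -23.5 dBFS.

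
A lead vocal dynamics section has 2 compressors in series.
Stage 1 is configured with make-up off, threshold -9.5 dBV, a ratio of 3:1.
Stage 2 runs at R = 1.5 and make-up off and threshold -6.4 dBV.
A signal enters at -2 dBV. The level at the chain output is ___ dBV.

Stage 1: 7.5 dB above -9.5 dBV, reduced 3:1 to 2.5 dB above → -7 dBV.
Stage 2: -7 dBV is at or below the -6.4 dBV threshold — no compression; output -7 dBV.

-7 dBV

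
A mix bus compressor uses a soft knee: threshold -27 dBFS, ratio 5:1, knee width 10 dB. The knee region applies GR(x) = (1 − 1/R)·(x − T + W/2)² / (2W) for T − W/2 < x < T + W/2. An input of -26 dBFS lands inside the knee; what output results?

-27.44 dBFS

x − T + W/2 = -26 − (-27) + 5 = 6.
GR = (1 − 1/5) × 6² / 20 = 0.8 × 36 / 20 = 1.44 dB.
Output = -26 − 1.44 = -27.44 dBFS.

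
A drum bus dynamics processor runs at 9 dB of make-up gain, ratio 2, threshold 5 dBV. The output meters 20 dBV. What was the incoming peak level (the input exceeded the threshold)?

17 dBV

Stripping the +9 dB make-up gives 11 dBV at the gain stage.
Post-compression overshoot = 11 − 5 = 6 dB.
Before 2:1 compression the overshoot was 6 × 2 = 12 dB, so input = 5 + 12 = 17 dBV.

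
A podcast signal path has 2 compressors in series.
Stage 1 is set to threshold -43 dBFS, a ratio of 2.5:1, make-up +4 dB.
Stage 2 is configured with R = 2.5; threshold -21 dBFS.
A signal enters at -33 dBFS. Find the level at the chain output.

Stage 1: overshoot 10 dB → 10/2.5 = 4 dB → -39 dBFS; +4 dB make-up → -35 dBFS.
Stage 2: below threshold (-35 ≤ -21); passes unchanged; output -35 dBFS.

-35 dBFS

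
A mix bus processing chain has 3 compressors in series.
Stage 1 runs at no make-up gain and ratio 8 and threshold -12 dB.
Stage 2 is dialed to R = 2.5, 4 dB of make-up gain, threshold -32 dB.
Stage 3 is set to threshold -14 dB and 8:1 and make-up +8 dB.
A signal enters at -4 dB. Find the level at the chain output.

Stage 1: -4 dB is 8 dB over -12 dB; at 8:1 that becomes 1 dB over, giving -11 dB.
Stage 2: overshoot 21 dB → 21/2.5 = 8.4 dB → -23.6 dB; +4 dB make-up → -19.6 dB.
Stage 3: -19.6 dB is at or below the -14 dB threshold — no compression; make-up brings it to -11.6 dB.

-11.6 dB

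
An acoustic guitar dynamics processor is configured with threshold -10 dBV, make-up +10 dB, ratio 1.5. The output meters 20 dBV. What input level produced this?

Remove make-up: 20 − 10 = 10 dBV.
That's 20 dB above the -10 dBV threshold.
Before 1.5:1 compression the overshoot was 20 × 1.5 = 30 dB, so input = -10 + 30 = 20 dBV.

20 dBV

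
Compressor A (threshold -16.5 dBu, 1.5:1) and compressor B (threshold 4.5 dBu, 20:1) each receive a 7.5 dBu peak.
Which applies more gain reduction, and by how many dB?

A: 24 dB over, compressed to 16 dB over, so 8 dB of GR.
B: 3 dB over, compressed to 0.15 dB over, so 2.85 dB of GR.
A applies 5.15 dB more gain reduction.

A, by 5.15 dB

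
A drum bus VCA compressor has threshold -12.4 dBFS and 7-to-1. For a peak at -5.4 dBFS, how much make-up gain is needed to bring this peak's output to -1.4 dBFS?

The peak compresses to -12.4 + 7/7 = -11.4 dBFS.
To reach -1.4 dBFS requires -1.4 − (-11.4) = 10 dB of make-up.

10 dB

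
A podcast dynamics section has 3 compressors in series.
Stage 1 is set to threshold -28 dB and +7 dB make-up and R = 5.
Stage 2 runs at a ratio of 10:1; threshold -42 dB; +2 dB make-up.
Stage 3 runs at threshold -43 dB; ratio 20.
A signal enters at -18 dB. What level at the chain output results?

Stage 1: -18 dB is 10 dB over -28 dB; at 5:1 that becomes 2 dB over, giving -26 dB; +7 dB make-up → -19 dB.
Stage 2: -19 dB is 23 dB over -42 dB; at 10:1 that becomes 2.3 dB over, giving -39.7 dB; +2 dB make-up → -37.7 dB.
Stage 3: -37.7 dB is 5.3 dB over -43 dB; at 20:1 that becomes 0.265 dB over, giving -42.735 dB.

-42.735 dB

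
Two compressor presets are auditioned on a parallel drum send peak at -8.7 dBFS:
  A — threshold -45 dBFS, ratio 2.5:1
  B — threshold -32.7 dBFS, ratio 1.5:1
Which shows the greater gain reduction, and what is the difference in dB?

A: GR = 36.3 − 36.3/2.5 = 21.78 dB.
B: GR = 24 − 24/1.5 = 8 dB.
Difference: 13.78 dB in favour of A.

A, by 13.78 dB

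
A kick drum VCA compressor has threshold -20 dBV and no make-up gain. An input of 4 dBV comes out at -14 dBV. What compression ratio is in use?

4:1

Input overshoot = 4 − (-20) = 24 dB; output overshoot = -14 − (-20) = 6 dB.
Ratio = 24 / 6 = 4.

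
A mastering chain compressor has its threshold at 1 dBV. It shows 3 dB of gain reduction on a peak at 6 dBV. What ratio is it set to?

2.5:1

Input overshoot = 6 − 1 = 5 dB.
Output overshoot = 5 − 3 = 2 dB.
Ratio = input overshoot / output overshoot = 5 / 2 = 2.5.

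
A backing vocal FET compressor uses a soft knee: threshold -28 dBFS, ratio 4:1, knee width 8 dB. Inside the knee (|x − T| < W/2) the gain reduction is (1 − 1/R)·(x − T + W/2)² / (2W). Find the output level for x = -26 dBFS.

-27.6875 dBFS

x − T + W/2 = -26 − (-28) + 4 = 6.
GR = (1 − 1/4) × 6² / 16 = 0.75 × 36 / 16 = 1.6875 dB.
Output = -26 − 1.6875 = -27.6875 dBFS.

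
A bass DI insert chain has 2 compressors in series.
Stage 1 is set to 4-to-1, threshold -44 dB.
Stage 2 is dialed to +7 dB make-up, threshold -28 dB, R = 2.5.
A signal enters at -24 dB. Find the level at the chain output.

Stage 1: overshoot 20 dB → 20/4 = 5 dB → -39 dB.
Stage 2: -39 dB is at or below the -28 dB threshold — no compression; make-up brings it to -32 dB.

-32 dB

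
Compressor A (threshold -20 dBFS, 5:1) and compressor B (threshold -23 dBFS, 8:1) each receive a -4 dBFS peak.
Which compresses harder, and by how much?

A: overshoot 16 dB → output overshoot 3.2 dB → GR 12.8 dB.
B: overshoot 19 dB → output overshoot 2.375 dB → GR 16.625 dB.
B applies 3.825 dB more gain reduction.

B, by 3.825 dB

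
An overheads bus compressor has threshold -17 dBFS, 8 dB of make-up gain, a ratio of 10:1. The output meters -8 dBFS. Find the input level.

-7 dBFS

Before make-up, the level was -8 − 8 = -16 dBFS.
That's 1 dB above the -17 dBFS threshold.
Input overshoot = R × output overshoot = 10 dB → input = -17 + 10 = -7 dBFS.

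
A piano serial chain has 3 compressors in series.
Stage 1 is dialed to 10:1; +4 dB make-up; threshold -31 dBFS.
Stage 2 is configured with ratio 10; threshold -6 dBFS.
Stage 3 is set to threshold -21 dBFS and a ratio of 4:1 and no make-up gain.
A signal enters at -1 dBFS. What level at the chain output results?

Stage 1: 30 dB above -31 dBFS, reduced 10:1 to 3 dB above → -28 dBFS; +4 dB make-up → -24 dBFS.
Stage 2: -24 dBFS ≤ -6 dBFS, so stage 2 doesn't engage; output -24 dBFS.
Stage 3: -24 dBFS is at or below the -21 dBFS threshold — no compression; output -24 dBFS.

-24 dBFS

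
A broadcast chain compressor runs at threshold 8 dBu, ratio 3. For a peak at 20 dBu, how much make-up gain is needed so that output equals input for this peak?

The peak compresses to 8 + 12/3 = 12 dBu.
To reach 20 dBu requires 20 − 12 = 8 dB of make-up.

8 dB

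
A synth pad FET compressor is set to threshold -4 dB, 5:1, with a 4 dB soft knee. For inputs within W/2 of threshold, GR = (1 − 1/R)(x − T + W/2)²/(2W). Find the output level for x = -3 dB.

x − T + W/2 = -3 − (-4) + 2 = 3.
GR = (1 − 1/5) × 3² / 8 = 0.8 × 9 / 8 = 0.9 dB.
Output = -3 − 0.9 = -3.9 dB.

-3.9 dB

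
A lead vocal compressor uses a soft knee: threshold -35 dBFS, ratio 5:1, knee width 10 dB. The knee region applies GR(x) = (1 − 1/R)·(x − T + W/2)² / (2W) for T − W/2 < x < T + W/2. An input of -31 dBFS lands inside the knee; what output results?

x − T + W/2 = -31 − (-35) + 5 = 9.
GR = (1 − 1/5) × 9² / 20 = 0.8 × 81 / 20 = 3.24 dB.
Output = -31 − 3.24 = -34.24 dBFS.

-34.24 dBFS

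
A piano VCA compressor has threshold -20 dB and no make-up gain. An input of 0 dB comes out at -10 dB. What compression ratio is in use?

2:1

Input overshoot = 0 − (-20) = 20 dB; output overshoot = -10 − (-20) = 10 dB.
Ratio = 20 / 10 = 2.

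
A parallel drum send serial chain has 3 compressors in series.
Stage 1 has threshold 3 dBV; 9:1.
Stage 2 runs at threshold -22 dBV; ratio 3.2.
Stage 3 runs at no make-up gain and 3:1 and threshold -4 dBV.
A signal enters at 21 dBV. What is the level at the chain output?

Stage 1: 21 dBV is 18 dB over 3 dBV; at 9:1 that becomes 2 dB over, giving 5 dBV.
Stage 2: 27 dB above -22 dBV, reduced 3.2:1 to 8.4375 dB above → -13.5625 dBV.
Stage 3: below threshold (-13.5625 ≤ -4); passes unchanged; output -13.5625 dBV.

-13.5625 dBV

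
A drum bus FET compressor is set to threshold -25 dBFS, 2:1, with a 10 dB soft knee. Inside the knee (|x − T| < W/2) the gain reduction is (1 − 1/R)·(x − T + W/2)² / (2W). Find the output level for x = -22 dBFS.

x − T + W/2 = -22 − (-25) + 5 = 8.
GR = (1 − 1/2) × 8² / 20 = 0.5 × 64 / 20 = 1.6 dB.
Output = -22 − 1.6 = -23.6 dBFS.

-23.6 dBFS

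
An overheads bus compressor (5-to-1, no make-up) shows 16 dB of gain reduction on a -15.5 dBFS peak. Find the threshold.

Input is 20 dB above T (since output overshoot × R = input overshoot: (-31.5 − T)·5 = -15.5 − T gives T = -35.5 dBFS).
Check: -35.5 + (-15.5 − (-35.5))/5 = -35.5 + 4 = -31.5 dBFS. ✓

-35.5 dBFS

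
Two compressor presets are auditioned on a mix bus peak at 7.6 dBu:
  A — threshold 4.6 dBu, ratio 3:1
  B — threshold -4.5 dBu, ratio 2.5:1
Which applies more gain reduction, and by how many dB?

A: overshoot 3 dB → output overshoot 1 dB → GR 2 dB.
B: overshoot 12.1 dB → output overshoot 4.84 dB → GR 7.26 dB.
Difference: 5.26 dB in favour of B.

B, by 5.26 dB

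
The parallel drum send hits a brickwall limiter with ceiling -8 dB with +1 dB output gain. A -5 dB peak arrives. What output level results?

-7 dB

A brickwall limiter is an ∞:1 compressor: any input above the ceiling is clamped to -8 dB.
Output gain then adds 1 dB: -8 + 1 = -7 dB.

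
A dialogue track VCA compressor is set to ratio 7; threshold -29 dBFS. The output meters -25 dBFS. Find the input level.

-1 dBFS

The compressed level sits -25 − (-29) = 4 dB over threshold.
Undo the ratio: input overshoot = 4 × 7 = 28 dB, giving input = -1 dBFS.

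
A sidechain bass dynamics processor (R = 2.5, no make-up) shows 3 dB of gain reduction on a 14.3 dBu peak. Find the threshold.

Gain reduction = 14.3 − 11.3 = 3 dB; output overshoot = GR / (R − 1) = 3 / 1.5 = 2 dB.
Threshold = output − output overshoot = 11.3 − 2 = 9.3 dBu.

9.3 dBu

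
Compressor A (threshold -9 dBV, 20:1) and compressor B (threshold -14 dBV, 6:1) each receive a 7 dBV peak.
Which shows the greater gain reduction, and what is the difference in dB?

B, by 2.3 dB

A: 16 dB over, compressed to 0.8 dB over, so 15.2 dB of GR.
B: 21 dB over, compressed to 3.5 dB over, so 17.5 dB of GR.
B reduces 2.3 dB more.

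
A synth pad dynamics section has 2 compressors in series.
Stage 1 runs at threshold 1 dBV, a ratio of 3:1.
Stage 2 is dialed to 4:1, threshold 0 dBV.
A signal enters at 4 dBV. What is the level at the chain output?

0.5 dBV

Stage 1: overshoot 3 dB → 3/3 = 1 dB → 2 dBV.
Stage 2: 2 dBV is 2 dB over 0 dBV; at 4:1 that becomes 0.5 dB over, giving 0.5 dBV.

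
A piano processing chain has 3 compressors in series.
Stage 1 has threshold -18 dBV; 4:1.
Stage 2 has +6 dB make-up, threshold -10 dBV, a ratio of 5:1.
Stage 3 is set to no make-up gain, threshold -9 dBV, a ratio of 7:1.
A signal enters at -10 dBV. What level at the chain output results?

Stage 1: overshoot 8 dB → 8/4 = 2 dB → -16 dBV.
Stage 2: -16 dBV is at or below the -10 dBV threshold — no compression; make-up brings it to -10 dBV.
Stage 3: below threshold (-10 ≤ -9); passes unchanged; output -10 dBV.

-10 dBV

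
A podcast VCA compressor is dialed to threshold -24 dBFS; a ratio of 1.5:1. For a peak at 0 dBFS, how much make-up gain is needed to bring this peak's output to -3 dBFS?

Overshoot 24 dB → 24/1.5 = 16 dB after compression, so the compressed level is -24 + 16 = -8 dBFS.
Make-up = target − compressed = -3 − (-8) = 5 dB.

5 dB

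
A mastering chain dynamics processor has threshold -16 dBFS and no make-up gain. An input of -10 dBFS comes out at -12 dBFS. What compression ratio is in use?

Input overshoot = -10 − (-16) = 6 dB; output overshoot = -12 − (-16) = 4 dB.
Ratio = 6 / 4 = 1.5.

1.5:1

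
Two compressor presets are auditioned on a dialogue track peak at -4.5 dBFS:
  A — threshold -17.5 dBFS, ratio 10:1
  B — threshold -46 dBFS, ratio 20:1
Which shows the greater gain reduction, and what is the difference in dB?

B, by 27.725 dB

A: 13 dB over, compressed to 1.3 dB over, so 11.7 dB of GR.
B: 41.5 dB over, compressed to 2.075 dB over, so 39.425 dB of GR.
B reduces 27.725 dB more.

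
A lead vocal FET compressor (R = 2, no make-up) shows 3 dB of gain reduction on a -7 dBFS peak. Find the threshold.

-13 dBFS

Gain reduction = -7 − (-10) = 3 dB; output overshoot = GR / (R − 1) = 3 / 1 = 3 dB.
Threshold = output − output overshoot = -10 − 3 = -13 dBFS.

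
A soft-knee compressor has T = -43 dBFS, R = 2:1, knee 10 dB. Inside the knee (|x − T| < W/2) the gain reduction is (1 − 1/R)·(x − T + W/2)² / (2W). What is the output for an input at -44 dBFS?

-44.4 dBFS

x − T + W/2 = -44 − (-43) + 5 = 4.
GR = (1 − 1/2) × 4² / 20 = 0.5 × 16 / 20 = 0.4 dB.
Output = -44 − 0.4 = -44.4 dBFS.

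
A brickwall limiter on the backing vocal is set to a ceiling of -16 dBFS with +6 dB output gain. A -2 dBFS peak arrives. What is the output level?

The limiter clamps the peak to its -16 dBFS ceiling.
Output gain then adds 6 dB: -16 + 6 = -10 dBFS.

-10 dBFS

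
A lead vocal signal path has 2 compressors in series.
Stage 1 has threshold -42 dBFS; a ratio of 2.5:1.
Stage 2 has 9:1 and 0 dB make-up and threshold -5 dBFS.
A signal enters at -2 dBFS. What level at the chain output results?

Stage 1: -2 dBFS is 40 dB over -42 dBFS; at 2.5:1 that becomes 16 dB over, giving -26 dBFS.
Stage 2: below threshold (-26 ≤ -5); passes unchanged; output -26 dBFS.

-26 dBFS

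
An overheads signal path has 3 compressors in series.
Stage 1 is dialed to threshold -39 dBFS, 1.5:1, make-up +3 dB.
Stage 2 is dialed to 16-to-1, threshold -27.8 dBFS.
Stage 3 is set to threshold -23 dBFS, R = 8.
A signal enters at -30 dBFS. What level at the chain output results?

Stage 1: 9 dB above -39 dBFS, reduced 1.5:1 to 6 dB above → -33 dBFS; +3 dB make-up → -30 dBFS.
Stage 2: below threshold (-30 ≤ -27.8); passes unchanged; output -30 dBFS.
Stage 3: -30 dBFS ≤ -23 dBFS, so stage 3 doesn't engage; output -30 dBFS.

-30 dBFS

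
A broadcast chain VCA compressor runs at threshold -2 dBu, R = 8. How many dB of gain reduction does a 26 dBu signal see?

24.5 dB

26 dBu exceeds the threshold by 28 dB.
After 8:1 compression the overshoot becomes 28/8 = 3.5 dB.
So the signal is attenuated by 28 − 3.5 = 24.5 dB.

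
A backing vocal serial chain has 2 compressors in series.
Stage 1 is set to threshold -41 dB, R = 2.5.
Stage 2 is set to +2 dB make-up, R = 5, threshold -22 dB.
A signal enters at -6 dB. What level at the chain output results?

Stage 1: -6 dB is 35 dB over -41 dB; at 2.5:1 that becomes 14 dB over, giving -27 dB.
Stage 2: -27 dB is at or below the -22 dB threshold — no compression; make-up brings it to -25 dB.

-25 dB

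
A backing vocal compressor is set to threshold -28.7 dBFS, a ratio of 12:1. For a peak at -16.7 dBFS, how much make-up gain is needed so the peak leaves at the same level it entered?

11 dB

The peak compresses to -28.7 + 12/12 = -27.7 dBFS.
To reach -16.7 dBFS requires -16.7 − (-27.7) = 11 dB of make-up.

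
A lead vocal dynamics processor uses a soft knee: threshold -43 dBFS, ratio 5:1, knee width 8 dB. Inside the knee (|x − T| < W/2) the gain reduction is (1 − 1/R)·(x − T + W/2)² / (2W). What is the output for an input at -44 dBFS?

-44.45 dBFS

x − T + W/2 = -44 − (-43) + 4 = 3.
GR = (1 − 1/5) × 3² / 16 = 0.8 × 9 / 16 = 0.45 dB.
Output = -44 − 0.45 = -44.45 dBFS.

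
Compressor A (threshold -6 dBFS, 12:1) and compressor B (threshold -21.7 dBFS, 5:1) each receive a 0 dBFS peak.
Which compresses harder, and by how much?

B, by 11.86 dB

A: 6 dB over, compressed to 0.5 dB over, so 5.5 dB of GR.
B: 21.7 dB over, compressed to 4.34 dB over, so 17.36 dB of GR.
B reduces 11.86 dB more.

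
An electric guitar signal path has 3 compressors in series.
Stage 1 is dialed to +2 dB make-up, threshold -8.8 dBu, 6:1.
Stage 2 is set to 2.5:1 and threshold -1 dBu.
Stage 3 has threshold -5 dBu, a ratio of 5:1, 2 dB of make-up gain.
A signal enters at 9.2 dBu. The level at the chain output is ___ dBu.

-2.76 dBu

Stage 1: overshoot 18 dB → 18/6 = 3 dB → -5.8 dBu; +2 dB make-up → -3.8 dBu.
Stage 2: -3.8 dBu ≤ -1 dBu, so stage 2 doesn't engage; output -3.8 dBu.
Stage 3: -3.8 dBu is 1.2 dB over -5 dBu; at 5:1 that becomes 0.24 dB over, giving -4.76 dBu; +2 dB make-up → -2.76 dBu.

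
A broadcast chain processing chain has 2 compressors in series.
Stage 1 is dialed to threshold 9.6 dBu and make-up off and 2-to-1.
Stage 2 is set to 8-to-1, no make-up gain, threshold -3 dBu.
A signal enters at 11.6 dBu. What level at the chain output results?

-1.3 dBu

Stage 1: 11.6 dBu is 2 dB over 9.6 dBu; at 2:1 that becomes 1 dB over, giving 10.6 dBu.
Stage 2: 10.6 dBu is 13.6 dB over -3 dBu; at 8:1 that becomes 1.7 dB over, giving -1.3 dBu.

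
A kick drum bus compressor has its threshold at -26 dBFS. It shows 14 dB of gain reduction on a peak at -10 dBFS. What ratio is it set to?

8:1

Input overshoot = -10 − (-26) = 16 dB.
Output overshoot = 16 − 14 = 2 dB.
Ratio = input overshoot / output overshoot = 16 / 2 = 8.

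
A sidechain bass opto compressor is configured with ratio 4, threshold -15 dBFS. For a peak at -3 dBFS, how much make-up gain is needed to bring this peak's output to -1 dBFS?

Overshoot 12 dB → 12/4 = 3 dB after compression, so the compressed level is -15 + 3 = -12 dBFS.
Make-up = target − compressed = -1 − (-12) = 11 dB.

11 dB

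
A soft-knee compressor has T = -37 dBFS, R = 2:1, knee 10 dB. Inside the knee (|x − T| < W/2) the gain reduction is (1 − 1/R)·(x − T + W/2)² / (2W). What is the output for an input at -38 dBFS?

-38.4 dBFS

x − T + W/2 = -38 − (-37) + 5 = 4.
GR = (1 − 1/2) × 4² / 20 = 0.5 × 16 / 20 = 0.4 dB.
Output = -38 − 0.4 = -38.4 dBFS.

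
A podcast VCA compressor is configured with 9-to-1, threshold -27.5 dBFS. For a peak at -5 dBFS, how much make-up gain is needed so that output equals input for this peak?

20 dB

Overshoot 22.5 dB → 22.5/9 = 2.5 dB after compression, so the compressed level is -27.5 + 2.5 = -25 dBFS.
Make-up = target − compressed = -5 − (-25) = 20 dB.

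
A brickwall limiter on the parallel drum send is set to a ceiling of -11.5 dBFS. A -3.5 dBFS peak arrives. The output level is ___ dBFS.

-11.5 dBFS

A brickwall limiter is an ∞:1 compressor: any input above the ceiling is clamped to -11.5 dBFS.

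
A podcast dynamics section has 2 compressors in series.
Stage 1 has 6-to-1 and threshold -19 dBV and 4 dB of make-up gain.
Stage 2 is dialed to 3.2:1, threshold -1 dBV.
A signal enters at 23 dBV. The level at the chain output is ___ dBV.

Stage 1: 23 dBV is 42 dB over -19 dBV; at 6:1 that becomes 7 dB over, giving -12 dBV; +4 dB make-up → -8 dBV.
Stage 2: -8 dBV ≤ -1 dBV, so stage 2 doesn't engage; output -8 dBV.

-8 dBV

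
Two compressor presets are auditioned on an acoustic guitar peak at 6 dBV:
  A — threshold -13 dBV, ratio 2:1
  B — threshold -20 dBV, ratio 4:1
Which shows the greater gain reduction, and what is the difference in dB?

A: overshoot 19 dB → output overshoot 9.5 dB → GR 9.5 dB.
B: overshoot 26 dB → output overshoot 6.5 dB → GR 19.5 dB.
B applies 10 dB more gain reduction.

B, by 10 dB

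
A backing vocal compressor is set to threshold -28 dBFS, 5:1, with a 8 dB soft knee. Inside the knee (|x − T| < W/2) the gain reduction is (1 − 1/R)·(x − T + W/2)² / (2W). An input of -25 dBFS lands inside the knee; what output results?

x − T + W/2 = -25 − (-28) + 4 = 7.
GR = (1 − 1/5) × 7² / 16 = 0.8 × 49 / 16 = 2.45 dB.
Output = -25 − 2.45 = -27.45 dBFS.

-27.45 dBFS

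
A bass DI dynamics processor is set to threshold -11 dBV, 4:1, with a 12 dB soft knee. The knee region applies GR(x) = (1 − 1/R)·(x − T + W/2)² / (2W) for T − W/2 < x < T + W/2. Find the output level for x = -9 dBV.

x − T + W/2 = -9 − (-11) + 6 = 8.
GR = (1 − 1/4) × 8² / 24 = 0.75 × 64 / 24 = 2 dB.
Output = -9 − 2 = -11 dBV.

-11 dBV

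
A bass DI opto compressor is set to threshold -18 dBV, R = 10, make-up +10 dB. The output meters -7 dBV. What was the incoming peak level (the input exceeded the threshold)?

Before make-up, the level was -7 − 10 = -17 dBV.
Post-compression overshoot = -17 − (-18) = 1 dB.
Before 10:1 compression the overshoot was 1 × 10 = 10 dB, so input = -18 + 10 = -8 dBV.

-8 dBV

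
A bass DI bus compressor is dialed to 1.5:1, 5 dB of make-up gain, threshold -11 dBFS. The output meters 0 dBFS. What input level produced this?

-2 dBFS

Remove make-up: 0 − 5 = -5 dBFS.
The compressed level sits -5 − (-11) = 6 dB over threshold.
Before 1.5:1 compression the overshoot was 6 × 1.5 = 9 dB, so input = -11 + 9 = -2 dBFS.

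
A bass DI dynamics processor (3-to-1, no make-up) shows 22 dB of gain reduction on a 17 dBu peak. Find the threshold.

Gain reduction = 17 − (-5) = 22 dB; output overshoot = GR / (R − 1) = 22 / 2 = 11 dB.
Threshold = output − output overshoot = -5 − 11 = -16 dBu.

-16 dBu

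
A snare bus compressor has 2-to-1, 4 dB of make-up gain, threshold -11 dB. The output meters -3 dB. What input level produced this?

-3 dB

Remove make-up: -3 − 4 = -7 dB.
That's 4 dB above the -11 dB threshold.
Before 2:1 compression the overshoot was 4 × 2 = 8 dB, so input = -11 + 8 = -3 dB.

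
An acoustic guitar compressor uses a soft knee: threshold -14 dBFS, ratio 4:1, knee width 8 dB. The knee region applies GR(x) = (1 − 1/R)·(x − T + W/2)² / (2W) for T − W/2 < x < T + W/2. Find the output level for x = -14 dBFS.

-14.75 dBFS

x − T + W/2 = -14 − (-14) + 4 = 4.
GR = (1 − 1/4) × 4² / 16 = 0.75 × 16 / 16 = 0.75 dB.
Output = -14 − 0.75 = -14.75 dBFS.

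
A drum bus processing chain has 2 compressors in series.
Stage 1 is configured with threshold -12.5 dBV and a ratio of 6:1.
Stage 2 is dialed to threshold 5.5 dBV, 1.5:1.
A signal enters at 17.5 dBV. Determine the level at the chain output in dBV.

-7.5 dBV

Stage 1: overshoot 30 dB → 30/6 = 5 dB → -7.5 dBV.
Stage 2: -7.5 dBV is at or below the 5.5 dBV threshold — no compression; output -7.5 dBV.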